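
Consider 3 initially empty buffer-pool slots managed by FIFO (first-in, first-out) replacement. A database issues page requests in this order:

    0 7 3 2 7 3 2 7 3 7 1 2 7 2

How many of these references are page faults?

6

0: miss, frames (0)
7: miss, frames (0 7)
3: miss, frames (0 7 3)
2: miss, evict 0, frames (7 3 2)
7: hit
3: hit
2: hit
7: hit
3: hit
7: hit
1: miss, evict 7, frames (3 2 1)
2: hit
7: miss, evict 3, frames (2 1 7)
2: hit
Page faults: 6.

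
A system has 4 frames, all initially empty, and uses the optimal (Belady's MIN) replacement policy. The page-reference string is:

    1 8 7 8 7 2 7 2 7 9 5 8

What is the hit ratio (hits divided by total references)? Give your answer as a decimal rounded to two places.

0.50

1: miss, frames [1]
8: miss, frames [1, 8]
7: miss, frames [1, 8, 7]
8: hit
7: hit
2: miss, frames [1, 8, 7, 2]
7: hit
2: hit
7: hit
9: miss, evict 2, frames [1, 8, 7, 9]
5: miss, evict 9, frames [1, 8, 7, 5]
8: hit
Hits: 6 of 12 references → 6/12 = 0.5000.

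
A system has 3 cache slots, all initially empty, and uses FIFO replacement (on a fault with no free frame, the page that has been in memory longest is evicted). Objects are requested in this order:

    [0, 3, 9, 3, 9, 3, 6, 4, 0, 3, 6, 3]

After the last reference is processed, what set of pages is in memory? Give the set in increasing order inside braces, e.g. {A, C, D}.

{0, 3, 6}

0: fault, frames (0)
3: fault, frames (0 3)
9: fault, frames (0 3 9)
3: hit
9: hit
3: hit
6: fault, evict 0, frames (3 9 6)
4: fault, evict 3, frames (9 6 4)
0: fault, evict 9, frames (6 4 0)
3: fault, evict 6, frames (4 0 3)
6: fault, evict 4, frames (0 3 6)
3: hit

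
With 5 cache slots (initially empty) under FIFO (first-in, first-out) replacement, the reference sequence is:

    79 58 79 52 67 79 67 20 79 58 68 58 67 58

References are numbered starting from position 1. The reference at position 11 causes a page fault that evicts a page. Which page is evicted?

79

pos 1: 79 -> miss, frames [79]
pos 2: 58 -> miss, frames [79, 58]
pos 3: 79 -> hit
pos 4: 52 -> miss, frames [79, 58, 52]
pos 5: 67 -> miss, frames [79, 58, 52, 67]
pos 6: 79 -> hit
pos 7: 67 -> hit
pos 8: 20 -> miss, frames [79, 58, 52, 67, 20]
pos 9: 79 -> hit
pos 10: 58 -> hit
pos 11: 68 -> miss, evict 79, frames [58, 52, 67, 20, 68]
At position 11, page 79 is evicted.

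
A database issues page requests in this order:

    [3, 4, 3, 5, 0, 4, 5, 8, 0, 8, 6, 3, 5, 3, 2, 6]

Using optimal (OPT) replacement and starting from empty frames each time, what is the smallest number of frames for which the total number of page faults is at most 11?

f=1: 16 faults
f=2: 11 faults
f=3: 8 faults
f=4: 7 faults
f=5: 7 faults
f=6: 7 faults
f=7: 7 faults
Smallest f with faults ≤ 11 is 2.

2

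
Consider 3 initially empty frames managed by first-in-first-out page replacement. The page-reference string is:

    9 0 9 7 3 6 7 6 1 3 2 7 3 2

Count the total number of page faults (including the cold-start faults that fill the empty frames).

9

9 → fault, frames {9}
0 → fault, frames {9,0}
9 → hit
7 → fault, frames {9,0,7}
3 → fault, evict 9, frames {0,7,3}
6 → fault, evict 0, frames {7,3,6}
7 → hit
6 → hit
1 → fault, evict 7, frames {3,6,1}
3 → hit
2 → fault, evict 3, frames {6,1,2}
7 → fault, evict 6, frames {1,2,7}
3 → fault, evict 1, frames {2,7,3}
2 → hit
Page faults: 9.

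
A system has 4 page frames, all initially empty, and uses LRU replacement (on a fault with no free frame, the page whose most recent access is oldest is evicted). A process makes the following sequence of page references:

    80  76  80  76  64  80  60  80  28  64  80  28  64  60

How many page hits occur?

80: miss, frames {80}
76: miss, frames {80,76}
80: hit
76: hit
64: miss, frames {80,76,64}
80: hit
60: miss, frames {76,64,80,60}
80: hit
28: miss, evict 76, frames {64,60,80,28}
64: hit
80: hit
28: hit
64: hit
60: hit
Hits: 9.

9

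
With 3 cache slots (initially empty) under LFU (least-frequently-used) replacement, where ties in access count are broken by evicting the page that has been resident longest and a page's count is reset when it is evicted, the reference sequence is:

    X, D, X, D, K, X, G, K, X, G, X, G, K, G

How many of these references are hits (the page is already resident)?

X → miss, frames [X]
D → miss, frames [X, D]
X → hit
D → hit
K → miss, frames [X, D, K]
X → hit
G → miss, evict K, frames [X, D, G]
K → miss, evict G, frames [X, D, K]
X → hit
G → miss, evict K, frames [X, D, G]
X → hit
G → hit
K → miss, evict D, frames [X, G, K]
G → hit
Hits: 7.

7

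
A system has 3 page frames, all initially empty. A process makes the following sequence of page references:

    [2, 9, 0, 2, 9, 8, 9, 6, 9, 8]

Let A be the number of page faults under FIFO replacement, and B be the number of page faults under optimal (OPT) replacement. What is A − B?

Under FIFO: F F F . . F . F F . → 6 faults.
Under OPT: F F F . . F . F . . → 5 faults.
A − B = 6 − 5 = 1.

1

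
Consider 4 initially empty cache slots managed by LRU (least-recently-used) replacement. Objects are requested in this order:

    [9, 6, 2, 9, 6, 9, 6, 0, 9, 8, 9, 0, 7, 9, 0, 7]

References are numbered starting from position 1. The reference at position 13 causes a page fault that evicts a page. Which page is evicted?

pos 1: 9: fault, frames {9}
pos 2: 6: fault, frames {9,6}
pos 3: 2: fault, frames {9,6,2}
pos 4: 9: hit
pos 5: 6: hit
pos 6: 9: hit
pos 7: 6: hit
pos 8: 0: fault, frames {2,9,6,0}
pos 9: 9: hit
pos 10: 8: fault, evict 2, frames {6,0,9,8}
pos 11: 9: hit
pos 12: 0: hit
pos 13: 7: fault, evict 6, frames {8,9,0,7}
At position 13, page 6 is evicted.

6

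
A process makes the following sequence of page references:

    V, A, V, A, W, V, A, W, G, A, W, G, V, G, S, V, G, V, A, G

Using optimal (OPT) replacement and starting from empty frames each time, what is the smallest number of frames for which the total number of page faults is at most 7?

3

f=1: 20 faults
f=2: 10 faults
f=3: 7 faults
f=4: 5 faults
f=5: 5 faults
Smallest f with faults ≤ 7 is 3.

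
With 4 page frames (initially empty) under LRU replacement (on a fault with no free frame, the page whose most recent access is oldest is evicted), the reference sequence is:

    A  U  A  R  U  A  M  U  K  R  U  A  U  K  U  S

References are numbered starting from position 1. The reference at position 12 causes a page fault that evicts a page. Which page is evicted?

M

pos 1: A -> miss, frames {A}
pos 2: U -> miss, frames {A,U}
pos 3: A -> hit
pos 4: R -> miss, frames {U,A,R}
pos 5: U -> hit
pos 6: A -> hit
pos 7: M -> miss, frames {R,U,A,M}
pos 8: U -> hit
pos 9: K -> miss, evict R, frames {A,M,U,K}
pos 10: R -> miss, evict A, frames {M,U,K,R}
pos 11: U -> hit
pos 12: A -> miss, evict M, frames {K,R,U,A}
At position 12, page M is evicted.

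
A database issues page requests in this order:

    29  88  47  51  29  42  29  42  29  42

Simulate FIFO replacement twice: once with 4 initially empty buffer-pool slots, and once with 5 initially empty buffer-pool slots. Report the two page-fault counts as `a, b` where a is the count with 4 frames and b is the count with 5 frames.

4 frames: F F F F . F F . . . → 6 faults.
5 frames: F F F F . F . . . . → 5 faults.
5 < 6: adding a frame reduced faults, as is typical.

6, 5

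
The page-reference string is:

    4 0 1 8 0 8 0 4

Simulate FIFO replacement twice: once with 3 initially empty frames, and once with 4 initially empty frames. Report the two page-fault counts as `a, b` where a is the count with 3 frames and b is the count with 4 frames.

3 frames: F F F F . . . F → 5 faults.
4 frames: F F F F . . . . → 4 faults.
4 < 5: adding a frame reduced faults, as is typical.

5, 4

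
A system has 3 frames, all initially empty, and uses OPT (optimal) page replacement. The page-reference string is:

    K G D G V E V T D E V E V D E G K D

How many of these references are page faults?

9

K -> fault, frames (K)
G -> fault, frames (K G)
D -> fault, frames (K G D)
G -> hit
V -> fault, evict K, frames (G D V)
E -> fault, evict G, frames (D V E)
V -> hit
T -> fault, evict V, frames (D E T)
D -> hit
E -> hit
V -> fault, evict T, frames (D E V)
E -> hit
V -> hit
D -> hit
E -> hit
G -> fault, evict V, frames (D E G)
K -> fault, evict G, frames (D E K)
D -> hit
Page faults: 9.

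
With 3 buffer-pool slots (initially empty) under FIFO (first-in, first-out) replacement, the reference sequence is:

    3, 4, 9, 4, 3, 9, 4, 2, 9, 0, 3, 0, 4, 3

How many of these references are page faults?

3 → miss, frames {3}
4 → miss, frames {3,4}
9 → miss, frames {3,4,9}
4 → hit
3 → hit
9 → hit
4 → hit
2 → miss, evict 3, frames {4,9,2}
9 → hit
0 → miss, evict 4, frames {9,2,0}
3 → miss, evict 9, frames {2,0,3}
0 → hit
4 → miss, evict 2, frames {0,3,4}
3 → hit
Page faults: 7.

7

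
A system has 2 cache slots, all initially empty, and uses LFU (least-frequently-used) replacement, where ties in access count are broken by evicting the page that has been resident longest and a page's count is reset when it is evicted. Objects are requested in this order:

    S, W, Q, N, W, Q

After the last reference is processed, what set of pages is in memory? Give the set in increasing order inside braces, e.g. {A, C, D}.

S: fault, frames [S]
W: fault, frames [S, W]
Q: fault, evict S, frames [W, Q]
N: fault, evict W, frames [Q, N]
W: fault, evict Q, frames [N, W]
Q: fault, evict N, frames [W, Q]

{Q, W}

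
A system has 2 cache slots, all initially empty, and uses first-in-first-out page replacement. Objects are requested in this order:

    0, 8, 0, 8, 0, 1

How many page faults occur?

3

0 → fault, frames [0]
8 → fault, frames [0, 8]
0 → hit
8 → hit
0 → hit
1 → fault, evict 0, frames [8, 1]
Page faults: 3.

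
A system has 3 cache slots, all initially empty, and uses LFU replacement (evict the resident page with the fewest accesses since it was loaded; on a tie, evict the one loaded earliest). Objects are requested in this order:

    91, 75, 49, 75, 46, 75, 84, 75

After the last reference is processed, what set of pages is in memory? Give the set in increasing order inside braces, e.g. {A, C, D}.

91: miss, frames (91)
75: miss, frames (91 75)
49: miss, frames (91 75 49)
75: hit
46: miss, evict 91, frames (75 49 46)
75: hit
84: miss, evict 49, frames (75 46 84)
75: hit

{46, 75, 84}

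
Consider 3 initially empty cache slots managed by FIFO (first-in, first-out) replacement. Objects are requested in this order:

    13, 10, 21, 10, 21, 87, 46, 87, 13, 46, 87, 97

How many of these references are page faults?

7

13 -> miss, frames {13}
10 -> miss, frames {13,10}
21 -> miss, frames {13,10,21}
10 -> hit
21 -> hit
87 -> miss, evict 13, frames {10,21,87}
46 -> miss, evict 10, frames {21,87,46}
87 -> hit
13 -> miss, evict 21, frames {87,46,13}
46 -> hit
87 -> hit
97 -> miss, evict 87, frames {46,13,97}
Page faults: 7.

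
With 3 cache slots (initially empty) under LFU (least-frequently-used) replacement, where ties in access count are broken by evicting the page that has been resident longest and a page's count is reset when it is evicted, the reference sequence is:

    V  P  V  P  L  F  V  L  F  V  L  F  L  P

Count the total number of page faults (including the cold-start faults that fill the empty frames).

V: miss, frames {V}
P: miss, frames {V,P}
V: hit
P: hit
L: miss, frames {V,P,L}
F: miss, evict L, frames {V,P,F}
V: hit
L: miss, evict F, frames {V,P,L}
F: miss, evict L, frames {V,P,F}
V: hit
L: miss, evict F, frames {V,P,L}
F: miss, evict L, frames {V,P,F}
L: miss, evict F, frames {V,P,L}
P: hit
Page faults: 9.

9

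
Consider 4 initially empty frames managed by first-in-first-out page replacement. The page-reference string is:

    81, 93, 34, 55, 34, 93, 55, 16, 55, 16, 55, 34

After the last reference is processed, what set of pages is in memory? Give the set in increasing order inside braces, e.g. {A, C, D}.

81: miss, frames [81]
93: miss, frames [81, 93]
34: miss, frames [81, 93, 34]
55: miss, frames [81, 93, 34, 55]
34: hit
93: hit
55: hit
16: miss, evict 81, frames [93, 34, 55, 16]
55: hit
16: hit
55: hit
34: hit

{16, 34, 55, 93}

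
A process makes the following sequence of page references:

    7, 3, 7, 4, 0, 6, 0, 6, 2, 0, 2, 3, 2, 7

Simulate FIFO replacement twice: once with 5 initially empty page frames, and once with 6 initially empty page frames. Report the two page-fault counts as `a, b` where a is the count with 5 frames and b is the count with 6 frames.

7, 6

5 frames: F F . F F F . . F . . . . F → 7 faults.
6 frames: F F . F F F . . F . . . . . → 6 faults.
6 < 7: adding a frame reduced faults, as is typical.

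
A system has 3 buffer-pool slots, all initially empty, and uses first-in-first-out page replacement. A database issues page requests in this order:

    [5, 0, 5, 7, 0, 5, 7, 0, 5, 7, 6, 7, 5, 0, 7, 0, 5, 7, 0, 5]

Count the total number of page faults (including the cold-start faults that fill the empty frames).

5 → fault, frames (5)
0 → fault, frames (5 0)
5 → hit
7 → fault, frames (5 0 7)
0 → hit
5 → hit
7 → hit
0 → hit
5 → hit
7 → hit
6 → fault, evict 5, frames (0 7 6)
7 → hit
5 → fault, evict 0, frames (7 6 5)
0 → fault, evict 7, frames (6 5 0)
7 → fault, evict 6, frames (5 0 7)
0 → hit
5 → hit
7 → hit
0 → hit
5 → hit
Page faults: 7.

7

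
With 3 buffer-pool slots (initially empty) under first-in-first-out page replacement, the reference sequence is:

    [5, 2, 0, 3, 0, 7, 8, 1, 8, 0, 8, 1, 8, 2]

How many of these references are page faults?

9

5: fault, frames [5]
2: fault, frames [5, 2]
0: fault, frames [5, 2, 0]
3: fault, evict 5, frames [2, 0, 3]
0: hit
7: fault, evict 2, frames [0, 3, 7]
8: fault, evict 0, frames [3, 7, 8]
1: fault, evict 3, frames [7, 8, 1]
8: hit
0: fault, evict 7, frames [8, 1, 0]
8: hit
1: hit
8: hit
2: fault, evict 8, frames [1, 0, 2]
Page faults: 9.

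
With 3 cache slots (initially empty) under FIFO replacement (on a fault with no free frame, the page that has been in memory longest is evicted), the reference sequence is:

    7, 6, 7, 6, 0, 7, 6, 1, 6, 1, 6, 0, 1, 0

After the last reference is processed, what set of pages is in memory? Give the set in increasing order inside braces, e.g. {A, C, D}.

{0, 1, 6}

7 -> fault, frames (7)
6 -> fault, frames (7 6)
7 -> hit
6 -> hit
0 -> fault, frames (7 6 0)
7 -> hit
6 -> hit
1 -> fault, evict 7, frames (6 0 1)
6 -> hit
1 -> hit
6 -> hit
0 -> hit
1 -> hit
0 -> hit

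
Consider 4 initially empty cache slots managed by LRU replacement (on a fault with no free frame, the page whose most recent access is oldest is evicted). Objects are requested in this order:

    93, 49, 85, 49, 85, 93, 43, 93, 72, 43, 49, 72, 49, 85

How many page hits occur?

93 → fault, frames (93)
49 → fault, frames (93 49)
85 → fault, frames (93 49 85)
49 → hit
85 → hit
93 → hit
43 → fault, frames (49 85 93 43)
93 → hit
72 → fault, evict 49, frames (85 43 93 72)
43 → hit
49 → fault, evict 85, frames (93 72 43 49)
72 → hit
49 → hit
85 → fault, evict 93, frames (43 72 49 85)
Hits: 7.

7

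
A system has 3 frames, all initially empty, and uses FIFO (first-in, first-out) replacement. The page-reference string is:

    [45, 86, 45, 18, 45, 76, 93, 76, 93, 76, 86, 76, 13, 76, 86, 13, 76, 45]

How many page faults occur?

45 -> miss, frames [45]
86 -> miss, frames [45, 86]
45 -> hit
18 -> miss, frames [45, 86, 18]
45 -> hit
76 -> miss, evict 45, frames [86, 18, 76]
93 -> miss, evict 86, frames [18, 76, 93]
76 -> hit
93 -> hit
76 -> hit
86 -> miss, evict 18, frames [76, 93, 86]
76 -> hit
13 -> miss, evict 76, frames [93, 86, 13]
76 -> miss, evict 93, frames [86, 13, 76]
86 -> hit
13 -> hit
76 -> hit
45 -> miss, evict 86, frames [13, 76, 45]
Page faults: 9.

9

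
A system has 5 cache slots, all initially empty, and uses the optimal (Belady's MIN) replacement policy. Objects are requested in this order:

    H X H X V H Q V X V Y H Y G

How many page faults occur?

H: fault, frames [H]
X: fault, frames [H, X]
H: hit
X: hit
V: fault, frames [H, X, V]
H: hit
Q: fault, frames [H, X, V, Q]
V: hit
X: hit
V: hit
Y: fault, frames [H, X, V, Q, Y]
H: hit
Y: hit
G: fault, evict Y, frames [H, X, V, Q, G]
Page faults: 6.

6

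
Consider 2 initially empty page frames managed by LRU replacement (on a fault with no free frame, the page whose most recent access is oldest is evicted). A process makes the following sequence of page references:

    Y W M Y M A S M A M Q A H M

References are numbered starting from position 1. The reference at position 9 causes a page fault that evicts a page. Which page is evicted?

S

pos 1: Y: miss, frames (Y)
pos 2: W: miss, frames (Y W)
pos 3: M: miss, evict Y, frames (W M)
pos 4: Y: miss, evict W, frames (M Y)
pos 5: M: hit
pos 6: A: miss, evict Y, frames (M A)
pos 7: S: miss, evict M, frames (A S)
pos 8: M: miss, evict A, frames (S M)
pos 9: A: miss, evict S, frames (M A)
At position 9, page S is evicted.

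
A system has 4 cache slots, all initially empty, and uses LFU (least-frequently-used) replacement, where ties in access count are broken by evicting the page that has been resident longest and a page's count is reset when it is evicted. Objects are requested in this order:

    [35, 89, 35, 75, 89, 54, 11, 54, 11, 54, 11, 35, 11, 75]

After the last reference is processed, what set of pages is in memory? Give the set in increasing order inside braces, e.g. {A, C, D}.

{11, 35, 54, 75}

35 -> fault, frames (35)
89 -> fault, frames (35 89)
35 -> hit
75 -> fault, frames (35 89 75)
89 -> hit
54 -> fault, frames (35 89 75 54)
11 -> fault, evict 75, frames (35 89 54 11)
54 -> hit
11 -> hit
54 -> hit
11 -> hit
35 -> hit
11 -> hit
75 -> fault, evict 89, frames (35 54 11 75)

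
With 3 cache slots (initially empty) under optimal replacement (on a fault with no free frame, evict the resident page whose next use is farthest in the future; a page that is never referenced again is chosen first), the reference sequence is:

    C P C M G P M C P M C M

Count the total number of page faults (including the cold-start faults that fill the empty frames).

5

C → fault, frames {C}
P → fault, frames {C,P}
C → hit
M → fault, frames {C,P,M}
G → fault, evict C, frames {P,M,G}
P → hit
M → hit
C → fault, evict G, frames {P,M,C}
P → hit
M → hit
C → hit
M → hit
Page faults: 5.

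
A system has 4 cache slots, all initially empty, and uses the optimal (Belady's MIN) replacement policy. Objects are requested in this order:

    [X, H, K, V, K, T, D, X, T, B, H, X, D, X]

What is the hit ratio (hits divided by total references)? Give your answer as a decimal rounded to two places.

X → fault, frames {X}
H → fault, frames {X,H}
K → fault, frames {X,H,K}
V → fault, frames {X,H,K,V}
K → hit
T → fault, evict V, frames {X,H,K,T}
D → fault, evict K, frames {X,H,T,D}
X → hit
T → hit
B → fault, evict T, frames {X,H,D,B}
H → hit
X → hit
D → hit
X → hit
Hits: 7 of 14 references → 7/14 = 0.5000.

0.50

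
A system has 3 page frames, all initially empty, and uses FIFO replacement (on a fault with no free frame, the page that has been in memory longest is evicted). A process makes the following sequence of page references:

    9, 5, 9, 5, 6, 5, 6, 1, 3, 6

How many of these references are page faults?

5

9 -> fault, frames {9}
5 -> fault, frames {9,5}
9 -> hit
5 -> hit
6 -> fault, frames {9,5,6}
5 -> hit
6 -> hit
1 -> fault, evict 9, frames {5,6,1}
3 -> fault, evict 5, frames {6,1,3}
6 -> hit
Page faults: 5.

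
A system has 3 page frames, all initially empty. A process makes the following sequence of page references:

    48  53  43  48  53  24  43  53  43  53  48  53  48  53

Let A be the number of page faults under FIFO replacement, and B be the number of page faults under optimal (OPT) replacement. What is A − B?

1

Under FIFO: F F F . . F . . . . F F . . → 6 faults.
Under OPT: F F F . . F . . . . F . . . → 5 faults.
A − B = 6 − 5 = 1.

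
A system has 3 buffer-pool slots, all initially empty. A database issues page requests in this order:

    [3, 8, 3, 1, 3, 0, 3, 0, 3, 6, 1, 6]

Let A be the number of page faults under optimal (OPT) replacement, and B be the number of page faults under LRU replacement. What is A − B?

Under OPT: F F . F . F . . . F . . → 5 faults.
Under LRU: F F . F . F . . . F F . → 6 faults.
A − B = 5 − 6 = -1.

-1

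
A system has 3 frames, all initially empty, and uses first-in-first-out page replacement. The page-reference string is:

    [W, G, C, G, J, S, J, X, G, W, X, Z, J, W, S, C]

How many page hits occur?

4

W → fault, frames [W]
G → fault, frames [W, G]
C → fault, frames [W, G, C]
G → hit
J → fault, evict W, frames [G, C, J]
S → fault, evict G, frames [C, J, S]
J → hit
X → fault, evict C, frames [J, S, X]
G → fault, evict J, frames [S, X, G]
W → fault, evict S, frames [X, G, W]
X → hit
Z → fault, evict X, frames [G, W, Z]
J → fault, evict G, frames [W, Z, J]
W → hit
S → fault, evict W, frames [Z, J, S]
C → fault, evict Z, frames [J, S, C]
Hits: 4.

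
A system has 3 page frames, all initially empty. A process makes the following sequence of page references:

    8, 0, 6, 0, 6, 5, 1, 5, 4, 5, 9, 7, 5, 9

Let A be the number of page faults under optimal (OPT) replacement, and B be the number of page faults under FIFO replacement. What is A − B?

-1

Under OPT: F F F . . F F . F . F F . . → 8 faults.
Under FIFO: F F F . . F F . F . F F F . → 9 faults.
A − B = 8 − 9 = -1.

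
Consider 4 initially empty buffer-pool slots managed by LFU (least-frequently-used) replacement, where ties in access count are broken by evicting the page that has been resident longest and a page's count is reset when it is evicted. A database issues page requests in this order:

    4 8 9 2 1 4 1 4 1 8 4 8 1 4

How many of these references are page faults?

7

4: miss, frames [4]
8: miss, frames [4, 8]
9: miss, frames [4, 8, 9]
2: miss, frames [4, 8, 9, 2]
1: miss, evict 4, frames [8, 9, 2, 1]
4: miss, evict 8, frames [9, 2, 1, 4]
1: hit
4: hit
1: hit
8: miss, evict 9, frames [2, 1, 4, 8]
4: hit
8: hit
1: hit
4: hit
Page faults: 7.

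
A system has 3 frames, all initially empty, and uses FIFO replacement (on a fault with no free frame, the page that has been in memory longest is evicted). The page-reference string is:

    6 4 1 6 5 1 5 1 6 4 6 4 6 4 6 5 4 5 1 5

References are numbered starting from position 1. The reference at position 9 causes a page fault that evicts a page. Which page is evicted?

pos 1: 6 → fault, frames [6]
pos 2: 4 → fault, frames [6, 4]
pos 3: 1 → fault, frames [6, 4, 1]
pos 4: 6 → hit
pos 5: 5 → fault, evict 6, frames [4, 1, 5]
pos 6: 1 → hit
pos 7: 5 → hit
pos 8: 1 → hit
pos 9: 6 → fault, evict 4, frames [1, 5, 6]
At position 9, page 4 is evicted.

4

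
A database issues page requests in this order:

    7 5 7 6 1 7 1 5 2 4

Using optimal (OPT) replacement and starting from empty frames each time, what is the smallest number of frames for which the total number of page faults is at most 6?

f=1: 10 faults
f=2: 7 faults
f=3: 6 faults
f=4: 6 faults
f=5: 6 faults
f=6: 6 faults
Smallest f with faults ≤ 6 is 3.

3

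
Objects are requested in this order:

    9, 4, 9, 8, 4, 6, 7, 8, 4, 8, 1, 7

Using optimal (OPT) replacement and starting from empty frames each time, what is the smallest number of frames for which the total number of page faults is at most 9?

f=1: 12 faults
f=2: 8 faults
f=3: 6 faults
f=4: 6 faults
f=5: 6 faults
f=6: 6 faults
Smallest f with faults ≤ 9 is 2.

2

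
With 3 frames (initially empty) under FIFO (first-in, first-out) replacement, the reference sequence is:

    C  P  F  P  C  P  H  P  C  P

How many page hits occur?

C -> fault, frames [C]
P -> fault, frames [C, P]
F -> fault, frames [C, P, F]
P -> hit
C -> hit
P -> hit
H -> fault, evict C, frames [P, F, H]
P -> hit
C -> fault, evict P, frames [F, H, C]
P -> fault, evict F, frames [H, C, P]
Hits: 4.

4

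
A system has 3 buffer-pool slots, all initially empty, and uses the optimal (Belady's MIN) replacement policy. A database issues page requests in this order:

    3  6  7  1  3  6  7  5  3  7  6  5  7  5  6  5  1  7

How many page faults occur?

8

3 -> fault, frames {3}
6 -> fault, frames {3,6}
7 -> fault, frames {3,6,7}
1 -> fault, evict 7, frames {3,6,1}
3 -> hit
6 -> hit
7 -> fault, evict 1, frames {3,6,7}
5 -> fault, evict 6, frames {3,7,5}
3 -> hit
7 -> hit
6 -> fault, evict 3, frames {7,5,6}
5 -> hit
7 -> hit
5 -> hit
6 -> hit
5 -> hit
1 -> fault, evict 6, frames {7,5,1}
7 -> hit
Page faults: 8.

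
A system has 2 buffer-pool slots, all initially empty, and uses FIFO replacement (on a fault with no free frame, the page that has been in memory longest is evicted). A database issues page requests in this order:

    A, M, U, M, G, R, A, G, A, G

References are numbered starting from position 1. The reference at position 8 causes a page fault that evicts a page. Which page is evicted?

R

pos 1: A -> miss, frames (A)
pos 2: M -> miss, frames (A M)
pos 3: U -> miss, evict A, frames (M U)
pos 4: M -> hit
pos 5: G -> miss, evict M, frames (U G)
pos 6: R -> miss, evict U, frames (G R)
pos 7: A -> miss, evict G, frames (R A)
pos 8: G -> miss, evict R, frames (A G)
At position 8, page R is evicted.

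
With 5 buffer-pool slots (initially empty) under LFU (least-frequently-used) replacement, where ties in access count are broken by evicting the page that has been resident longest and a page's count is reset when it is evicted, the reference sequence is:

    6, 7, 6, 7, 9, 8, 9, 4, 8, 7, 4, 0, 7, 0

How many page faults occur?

6

6 -> miss, frames {6}
7 -> miss, frames {6,7}
6 -> hit
7 -> hit
9 -> miss, frames {6,7,9}
8 -> miss, frames {6,7,9,8}
9 -> hit
4 -> miss, frames {6,7,9,8,4}
8 -> hit
7 -> hit
4 -> hit
0 -> miss, evict 6, frames {7,9,8,4,0}
7 -> hit
0 -> hit
Page faults: 6.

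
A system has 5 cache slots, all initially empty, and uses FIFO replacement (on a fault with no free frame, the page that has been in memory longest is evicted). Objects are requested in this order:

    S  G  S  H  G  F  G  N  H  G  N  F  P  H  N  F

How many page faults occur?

6

S: miss, frames {S}
G: miss, frames {S,G}
S: hit
H: miss, frames {S,G,H}
G: hit
F: miss, frames {S,G,H,F}
G: hit
N: miss, frames {S,G,H,F,N}
H: hit
G: hit
N: hit
F: hit
P: miss, evict S, frames {G,H,F,N,P}
H: hit
N: hit
F: hit
Page faults: 6.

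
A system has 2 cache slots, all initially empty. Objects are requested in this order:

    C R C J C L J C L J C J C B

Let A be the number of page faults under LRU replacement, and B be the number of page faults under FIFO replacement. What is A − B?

Under LRU: F F . F . F F F F F F . . F → 10 faults.
Under FIFO: F F . F F F F F F F F . . F → 11 faults.
A − B = 10 − 11 = -1.

-1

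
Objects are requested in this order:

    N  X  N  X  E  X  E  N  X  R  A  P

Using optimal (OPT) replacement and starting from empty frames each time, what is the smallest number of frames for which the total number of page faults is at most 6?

3

f=1: 12 faults
f=2: 7 faults
f=3: 6 faults
f=4: 6 faults
f=5: 6 faults
f=6: 6 faults
Smallest f with faults ≤ 6 is 3.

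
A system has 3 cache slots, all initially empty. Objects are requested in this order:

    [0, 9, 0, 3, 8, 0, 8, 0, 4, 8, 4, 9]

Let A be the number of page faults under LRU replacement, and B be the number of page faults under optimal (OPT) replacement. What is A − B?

1

Under LRU: F F . F F . . . F . . F → 6 faults.
Under OPT: F F . F F . . . F . . . → 5 faults.
A − B = 6 − 5 = 1.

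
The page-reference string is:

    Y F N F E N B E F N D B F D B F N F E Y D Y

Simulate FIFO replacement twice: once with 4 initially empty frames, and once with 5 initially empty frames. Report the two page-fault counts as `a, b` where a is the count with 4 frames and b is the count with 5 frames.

11, 7

4 frames: F F F . F . F . . . F . F . . . F . F F F . → 11 faults.
5 frames: F F F . F . F . . . F . . . . . . . . F . . → 7 faults.
7 < 11: adding a frame reduced faults, as is typical.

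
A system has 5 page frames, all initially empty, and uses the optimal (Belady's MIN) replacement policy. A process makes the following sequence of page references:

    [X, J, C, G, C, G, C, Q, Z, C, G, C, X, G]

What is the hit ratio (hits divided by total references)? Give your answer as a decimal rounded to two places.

0.57

X → miss, frames [X]
J → miss, frames [X, J]
C → miss, frames [X, J, C]
G → miss, frames [X, J, C, G]
C → hit
G → hit
C → hit
Q → miss, frames [X, J, C, G, Q]
Z → miss, evict Q, frames [X, J, C, G, Z]
C → hit
G → hit
C → hit
X → hit
G → hit
Hits: 8 of 14 references → 8/14 = 0.5714.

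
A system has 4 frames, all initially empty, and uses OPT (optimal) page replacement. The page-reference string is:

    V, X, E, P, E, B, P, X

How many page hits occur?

3

V → miss, frames (V)
X → miss, frames (V X)
E → miss, frames (V X E)
P → miss, frames (V X E P)
E → hit
B → miss, evict E, frames (V X P B)
P → hit
X → hit
Hits: 3.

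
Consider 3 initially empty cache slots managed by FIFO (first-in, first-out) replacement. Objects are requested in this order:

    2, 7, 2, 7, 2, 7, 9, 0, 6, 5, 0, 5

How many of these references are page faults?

2: miss, frames [2]
7: miss, frames [2, 7]
2: hit
7: hit
2: hit
7: hit
9: miss, frames [2, 7, 9]
0: miss, evict 2, frames [7, 9, 0]
6: miss, evict 7, frames [9, 0, 6]
5: miss, evict 9, frames [0, 6, 5]
0: hit
5: hit
Page faults: 6.

6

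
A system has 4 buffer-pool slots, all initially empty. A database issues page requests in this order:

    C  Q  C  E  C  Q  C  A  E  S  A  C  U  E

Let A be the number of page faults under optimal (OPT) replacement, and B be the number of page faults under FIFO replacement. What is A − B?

-2

Under OPT: F F . F . . . F . F . . F . → 6 faults.
Under FIFO: F F . F . . . F . F . F F F → 8 faults.
A − B = 6 − 8 = -2.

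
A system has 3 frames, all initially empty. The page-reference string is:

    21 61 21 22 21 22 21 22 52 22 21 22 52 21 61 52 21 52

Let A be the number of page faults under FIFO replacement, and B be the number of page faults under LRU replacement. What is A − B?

1

Under FIFO: F F . F . . . . F . F . . . F . . . → 6 faults.
Under LRU: F F . F . . . . F . . . . . F . . . → 5 faults.
A − B = 6 − 5 = 1.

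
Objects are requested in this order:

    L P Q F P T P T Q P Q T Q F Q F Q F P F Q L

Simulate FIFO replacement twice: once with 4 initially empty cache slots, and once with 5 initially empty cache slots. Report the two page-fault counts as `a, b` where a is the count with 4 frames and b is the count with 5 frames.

6, 5

4 frames: F F F F . F . . . . . . . . . . . . . . . F → 6 faults.
5 frames: F F F F . F . . . . . . . . . . . . . . . . → 5 faults.
5 < 6: adding a frame reduced faults, as is typical.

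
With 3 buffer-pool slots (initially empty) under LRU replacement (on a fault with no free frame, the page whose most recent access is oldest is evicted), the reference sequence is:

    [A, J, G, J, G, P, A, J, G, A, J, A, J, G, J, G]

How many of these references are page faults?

A: fault, frames {A}
J: fault, frames {A,J}
G: fault, frames {A,J,G}
J: hit
G: hit
P: fault, evict A, frames {J,G,P}
A: fault, evict J, frames {G,P,A}
J: fault, evict G, frames {P,A,J}
G: fault, evict P, frames {A,J,G}
A: hit
J: hit
A: hit
J: hit
G: hit
J: hit
G: hit
Page faults: 7.

7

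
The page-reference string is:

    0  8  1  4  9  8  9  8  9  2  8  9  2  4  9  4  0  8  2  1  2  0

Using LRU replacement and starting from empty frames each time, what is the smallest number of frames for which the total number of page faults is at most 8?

5

f=1: 22 faults
f=2: 17 faults
f=3: 13 faults
f=4: 10 faults
f=5: 8 faults
f=6: 6 faults
Smallest f with faults ≤ 8 is 5.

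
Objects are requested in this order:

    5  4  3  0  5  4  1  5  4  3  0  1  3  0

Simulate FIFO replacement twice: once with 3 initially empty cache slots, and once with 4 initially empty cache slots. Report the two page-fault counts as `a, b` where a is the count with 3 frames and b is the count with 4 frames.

9, 10

3 frames: F F F F F F F . . F F . . . → 9 faults.
4 frames: F F F F . . F F F F F F . . → 10 faults.
10 > 9: adding a frame increased faults — Belady's anomaly.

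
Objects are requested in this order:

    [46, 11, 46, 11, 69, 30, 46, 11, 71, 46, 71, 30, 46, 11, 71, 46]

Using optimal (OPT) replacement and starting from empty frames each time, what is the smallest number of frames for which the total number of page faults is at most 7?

f=1: 16 faults
f=2: 9 faults
f=3: 6 faults
f=4: 5 faults
f=5: 5 faults
Smallest f with faults ≤ 7 is 3.

3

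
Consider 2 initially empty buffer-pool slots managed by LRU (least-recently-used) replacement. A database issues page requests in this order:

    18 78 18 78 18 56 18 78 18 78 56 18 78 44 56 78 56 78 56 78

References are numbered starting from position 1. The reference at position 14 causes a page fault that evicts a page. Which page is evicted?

pos 1: 18: miss, frames {18}
pos 2: 78: miss, frames {18,78}
pos 3: 18: hit
pos 4: 78: hit
pos 5: 18: hit
pos 6: 56: miss, evict 78, frames {18,56}
pos 7: 18: hit
pos 8: 78: miss, evict 56, frames {18,78}
pos 9: 18: hit
pos 10: 78: hit
pos 11: 56: miss, evict 18, frames {78,56}
pos 12: 18: miss, evict 78, frames {56,18}
pos 13: 78: miss, evict 56, frames {18,78}
pos 14: 44: miss, evict 18, frames {78,44}
At position 14, page 18 is evicted.

18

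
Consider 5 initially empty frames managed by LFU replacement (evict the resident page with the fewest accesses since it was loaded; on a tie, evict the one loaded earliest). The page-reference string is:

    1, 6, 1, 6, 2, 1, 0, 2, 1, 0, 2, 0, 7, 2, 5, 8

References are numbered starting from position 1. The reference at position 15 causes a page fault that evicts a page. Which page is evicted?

pos 1: 1 → fault, frames (1)
pos 2: 6 → fault, frames (1 6)
pos 3: 1 → hit
pos 4: 6 → hit
pos 5: 2 → fault, frames (1 6 2)
pos 6: 1 → hit
pos 7: 0 → fault, frames (1 6 2 0)
pos 8: 2 → hit
pos 9: 1 → hit
pos 10: 0 → hit
pos 11: 2 → hit
pos 12: 0 → hit
pos 13: 7 → fault, frames (1 6 2 0 7)
pos 14: 2 → hit
pos 15: 5 → fault, evict 7, frames (1 6 2 0 5)
At position 15, page 7 is evicted.

7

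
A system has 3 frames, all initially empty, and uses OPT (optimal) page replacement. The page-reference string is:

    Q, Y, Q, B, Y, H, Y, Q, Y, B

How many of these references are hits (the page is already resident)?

5

Q: fault, frames (Q)
Y: fault, frames (Q Y)
Q: hit
B: fault, frames (Q Y B)
Y: hit
H: fault, evict B, frames (Q Y H)
Y: hit
Q: hit
Y: hit
B: fault, evict H, frames (Q Y B)
Hits: 5.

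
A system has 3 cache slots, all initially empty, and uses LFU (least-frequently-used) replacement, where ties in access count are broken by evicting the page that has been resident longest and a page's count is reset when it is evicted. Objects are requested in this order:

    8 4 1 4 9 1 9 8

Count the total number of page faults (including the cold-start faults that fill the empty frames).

5

8: fault, frames (8)
4: fault, frames (8 4)
1: fault, frames (8 4 1)
4: hit
9: fault, evict 8, frames (4 1 9)
1: hit
9: hit
8: fault, evict 4, frames (1 9 8)
Page faults: 5.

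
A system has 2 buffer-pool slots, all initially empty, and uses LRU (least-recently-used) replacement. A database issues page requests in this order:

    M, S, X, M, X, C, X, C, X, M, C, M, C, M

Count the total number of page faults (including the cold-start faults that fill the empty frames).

7

M → fault, frames {M}
S → fault, frames {M,S}
X → fault, evict M, frames {S,X}
M → fault, evict S, frames {X,M}
X → hit
C → fault, evict M, frames {X,C}
X → hit
C → hit
X → hit
M → fault, evict C, frames {X,M}
C → fault, evict X, frames {M,C}
M → hit
C → hit
M → hit
Page faults: 7.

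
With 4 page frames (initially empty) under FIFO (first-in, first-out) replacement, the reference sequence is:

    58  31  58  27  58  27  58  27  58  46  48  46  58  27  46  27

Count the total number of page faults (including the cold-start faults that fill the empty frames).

6

58: miss, frames [58]
31: miss, frames [58, 31]
58: hit
27: miss, frames [58, 31, 27]
58: hit
27: hit
58: hit
27: hit
58: hit
46: miss, frames [58, 31, 27, 46]
48: miss, evict 58, frames [31, 27, 46, 48]
46: hit
58: miss, evict 31, frames [27, 46, 48, 58]
27: hit
46: hit
27: hit
Page faults: 6.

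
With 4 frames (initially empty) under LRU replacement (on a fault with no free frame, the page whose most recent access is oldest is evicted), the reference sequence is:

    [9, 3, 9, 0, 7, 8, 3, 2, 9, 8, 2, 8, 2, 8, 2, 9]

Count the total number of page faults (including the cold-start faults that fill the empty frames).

8

9: fault, frames (9)
3: fault, frames (9 3)
9: hit
0: fault, frames (3 9 0)
7: fault, frames (3 9 0 7)
8: fault, evict 3, frames (9 0 7 8)
3: fault, evict 9, frames (0 7 8 3)
2: fault, evict 0, frames (7 8 3 2)
9: fault, evict 7, frames (8 3 2 9)
8: hit
2: hit
8: hit
2: hit
8: hit
2: hit
9: hit
Page faults: 8.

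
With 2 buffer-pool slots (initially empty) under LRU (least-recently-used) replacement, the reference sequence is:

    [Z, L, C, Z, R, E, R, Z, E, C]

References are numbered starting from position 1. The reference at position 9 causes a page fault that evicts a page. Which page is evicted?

R

pos 1: Z -> miss, frames (Z)
pos 2: L -> miss, frames (Z L)
pos 3: C -> miss, evict Z, frames (L C)
pos 4: Z -> miss, evict L, frames (C Z)
pos 5: R -> miss, evict C, frames (Z R)
pos 6: E -> miss, evict Z, frames (R E)
pos 7: R -> hit
pos 8: Z -> miss, evict E, frames (R Z)
pos 9: E -> miss, evict R, frames (Z E)
At position 9, page R is evicted.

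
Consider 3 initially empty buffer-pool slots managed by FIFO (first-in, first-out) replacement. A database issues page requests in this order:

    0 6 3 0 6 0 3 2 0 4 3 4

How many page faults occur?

0 → miss, frames [0]
6 → miss, frames [0, 6]
3 → miss, frames [0, 6, 3]
0 → hit
6 → hit
0 → hit
3 → hit
2 → miss, evict 0, frames [6, 3, 2]
0 → miss, evict 6, frames [3, 2, 0]
4 → miss, evict 3, frames [2, 0, 4]
3 → miss, evict 2, frames [0, 4, 3]
4 → hit
Page faults: 7.

7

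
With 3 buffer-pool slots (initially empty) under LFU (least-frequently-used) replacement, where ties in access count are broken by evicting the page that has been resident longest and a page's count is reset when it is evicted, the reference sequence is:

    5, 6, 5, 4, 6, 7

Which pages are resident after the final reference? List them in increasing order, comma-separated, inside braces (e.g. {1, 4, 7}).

{5, 6, 7}

5 → miss, frames [5]
6 → miss, frames [5, 6]
5 → hit
4 → miss, frames [5, 6, 4]
6 → hit
7 → miss, evict 4, frames [5, 6, 7]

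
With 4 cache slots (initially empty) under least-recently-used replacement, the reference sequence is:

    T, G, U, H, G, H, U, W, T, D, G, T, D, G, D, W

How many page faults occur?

T: miss, frames {T}
G: miss, frames {T,G}
U: miss, frames {T,G,U}
H: miss, frames {T,G,U,H}
G: hit
H: hit
U: hit
W: miss, evict T, frames {G,H,U,W}
T: miss, evict G, frames {H,U,W,T}
D: miss, evict H, frames {U,W,T,D}
G: miss, evict U, frames {W,T,D,G}
T: hit
D: hit
G: hit
D: hit
W: hit
Page faults: 8.

8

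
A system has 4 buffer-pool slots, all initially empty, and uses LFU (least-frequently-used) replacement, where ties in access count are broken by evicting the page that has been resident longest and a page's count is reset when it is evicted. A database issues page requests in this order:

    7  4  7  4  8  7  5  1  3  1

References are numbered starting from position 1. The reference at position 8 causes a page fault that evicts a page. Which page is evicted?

8

pos 1: 7 → miss, frames [7]
pos 2: 4 → miss, frames [7, 4]
pos 3: 7 → hit
pos 4: 4 → hit
pos 5: 8 → miss, frames [7, 4, 8]
pos 6: 7 → hit
pos 7: 5 → miss, frames [7, 4, 8, 5]
pos 8: 1 → miss, evict 8, frames [7, 4, 5, 1]
At position 8, page 8 is evicted.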